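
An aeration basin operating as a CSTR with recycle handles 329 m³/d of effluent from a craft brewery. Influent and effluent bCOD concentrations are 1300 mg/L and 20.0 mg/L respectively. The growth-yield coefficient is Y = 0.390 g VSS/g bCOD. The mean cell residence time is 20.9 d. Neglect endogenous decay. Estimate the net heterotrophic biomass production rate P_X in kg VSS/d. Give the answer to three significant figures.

P_X ≈ 164 kg VSS/d

With endogenous decay neglected, the observed yield equals the true yield: Y_obs = Y = 0.390 g VSS/g bCOD.
ΔS = 1300 − 20.0 = 1280 mg/L, so the substrate removal rate is 329 × 1280/1000 = 421.1 kg bCOD/d.
P_X = Y_obs · Q(S₀ − S) = 0.3900 × 421.1 = 164.2 kg VSS/d.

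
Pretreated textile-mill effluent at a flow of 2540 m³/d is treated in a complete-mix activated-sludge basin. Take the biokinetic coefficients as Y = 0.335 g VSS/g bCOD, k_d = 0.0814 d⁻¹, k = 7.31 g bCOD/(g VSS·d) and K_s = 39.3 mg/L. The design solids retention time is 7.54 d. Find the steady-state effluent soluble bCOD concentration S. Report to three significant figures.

S ≈ 3.76 mg/L

From the Monod/SRT balance for a CMAS, S = K_s·(1+k_d θ_c)/[θ_c·(Y k − k_d) − 1] = 39.3 × (1 + 0.0814 × 7.54) / [7.54 × (0.335 × 7.31 − 0.0814) − 1] = 63.42 / 16.85 = 3.764 mg/L.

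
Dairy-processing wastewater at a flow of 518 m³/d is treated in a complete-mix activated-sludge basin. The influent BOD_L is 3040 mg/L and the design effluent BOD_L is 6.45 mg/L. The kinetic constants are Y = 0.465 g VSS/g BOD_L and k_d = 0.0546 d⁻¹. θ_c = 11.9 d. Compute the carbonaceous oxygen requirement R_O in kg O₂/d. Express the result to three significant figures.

R_O ≈ 942 kg O₂/d

Y_obs = Y / (1 + k_d θ_c) = 0.465 / (1 + 0.0546 × 11.9) = 0.465 / 1.650 = 0.2819.
Mass of BOD_L removed per day: Q(S₀ − S) = 518 × 3034 g/m³ = 1571 kg/d.
P_X = Y_obs·Q·(S₀ − S) = 0.2819 × 1571 = 442.9 kg VSS/d.
Carbonaceous O₂ demand = substrate oxidised − cell-mass equivalent = 1571 − 1.42 × 442.9 = 942.4 kg O₂/d.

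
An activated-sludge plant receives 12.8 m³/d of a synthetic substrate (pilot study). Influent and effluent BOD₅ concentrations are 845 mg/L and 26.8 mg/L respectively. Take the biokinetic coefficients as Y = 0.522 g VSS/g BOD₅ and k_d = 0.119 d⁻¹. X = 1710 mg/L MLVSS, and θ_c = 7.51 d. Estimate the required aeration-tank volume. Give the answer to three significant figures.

From the SRT design equation V = Y Q (S₀−S) θ_c / [X (1 + k_d θ_c)] = 0.522 × 12.8 × (845 − 26.8) × 7.51 / [1710 × (1 + 0.119 × 7.51)] = 4.11×10^4 / 3238 = 12.68 m³.

V ≈ 12.7 m³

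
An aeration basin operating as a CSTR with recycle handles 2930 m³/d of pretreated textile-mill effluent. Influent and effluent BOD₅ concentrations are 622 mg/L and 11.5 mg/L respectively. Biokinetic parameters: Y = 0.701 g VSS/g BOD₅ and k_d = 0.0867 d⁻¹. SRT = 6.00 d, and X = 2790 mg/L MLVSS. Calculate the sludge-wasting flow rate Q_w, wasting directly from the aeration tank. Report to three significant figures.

Q_w ≈ 296 m³/d

Rearranging the biomass balance for a CMAS with decay, V = Y·Q·ΔS·θ_c / [X·(1+k_d θ_c)] = 0.701 × 2930 × (622 − 11.5) × 6.00 / [2790 × (1 + 0.0867 × 6.00)] = 7.52×10^6 / 4241 = 1774 m³.
Wasting from the aeration tank: Q_w = V / θ_c = 1774 / 6.00 = 295.6 m³/d.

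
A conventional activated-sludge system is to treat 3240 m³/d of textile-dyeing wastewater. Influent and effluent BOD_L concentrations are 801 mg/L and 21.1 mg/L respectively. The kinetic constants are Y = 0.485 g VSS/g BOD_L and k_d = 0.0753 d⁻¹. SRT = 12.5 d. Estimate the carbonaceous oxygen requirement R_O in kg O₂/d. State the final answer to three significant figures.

Observed yield with endogenous decay: Y_obs = Y / (1 + k_d·θ_c) = 0.485 / (1 + 0.0753 × 12.5) = 0.485 / 1.941 = 0.2498 g VSS/g BOD_L.
Substrate removed = Q·(S₀ − S) = 3240 m³/d × (801 − 21.1) g/m³ = 2.53×10^6 g/d = 2527 kg/d.
P_X = Y_obs·Q·(S₀ − S) = 0.2498 × 2527 = 631.3 kg VSS/d.
Carbonaceous O₂ demand = substrate oxidised − cell-mass equivalent = 2527 − 1.42 × 631.3 = 1630 kg O₂/d.

R_O ≈ 1630 kg O₂/d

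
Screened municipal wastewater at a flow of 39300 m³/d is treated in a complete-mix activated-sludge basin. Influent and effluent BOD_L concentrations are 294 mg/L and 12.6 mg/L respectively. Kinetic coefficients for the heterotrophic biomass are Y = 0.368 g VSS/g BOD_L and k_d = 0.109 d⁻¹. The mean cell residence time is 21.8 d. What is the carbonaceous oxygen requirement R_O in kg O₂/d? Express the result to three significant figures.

R_O ≈ 9350 kg O₂/d

Observed yield with endogenous decay: Y_obs = Y / (1 + k_d·θ_c) = 0.368 / (1 + 0.109 × 21.8) = 0.368 / 3.376 = 0.1090 g VSS/g BOD_L.
Substrate removed = Q·(S₀ − S) = 39300 m³/d × (294 − 12.6) g/m³ = 1.11×10^7 g/d = 11059 kg/d.
P_X = Y_obs·Q·(S₀ − S) = 0.1090 × 11059 = 1205 kg VSS/d.
R_O = Q·(S₀ − S) − 1.42·P_X = 11059 − 1.42 × 1205 = 9347 kg O₂/d.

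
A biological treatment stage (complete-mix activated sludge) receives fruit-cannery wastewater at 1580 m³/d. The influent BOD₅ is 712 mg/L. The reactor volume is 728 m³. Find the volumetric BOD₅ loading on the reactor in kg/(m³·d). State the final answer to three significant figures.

Volumetric loading L_v = Q·S₀ / V = 1580 × 712 g/m³ / 728.0 m³ = 1545 g/(m³·d) = 1.545 kg BOD₅/(m³·d).

L_v ≈ 1.55 kg BOD₅/(m³·d)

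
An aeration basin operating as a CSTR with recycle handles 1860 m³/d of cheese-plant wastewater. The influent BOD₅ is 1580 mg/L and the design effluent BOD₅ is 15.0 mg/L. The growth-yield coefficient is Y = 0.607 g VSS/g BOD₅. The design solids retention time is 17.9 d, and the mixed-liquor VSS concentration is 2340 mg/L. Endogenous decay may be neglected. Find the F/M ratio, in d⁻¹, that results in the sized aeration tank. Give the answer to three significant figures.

With k_d = 0 the design equation reduces to V = Y Q (S₀−S) θ_c / X = 0.607 × 1860 × (1580 − 15.0) × 17.9 / 2340 = 13516 m³.
F/M = applied load / biomass = Q·S₀/(V·X) = 1860 × 1580 / (13516 × 2340) = 0.09292 d⁻¹.

F/M ≈ 0.0929 d⁻¹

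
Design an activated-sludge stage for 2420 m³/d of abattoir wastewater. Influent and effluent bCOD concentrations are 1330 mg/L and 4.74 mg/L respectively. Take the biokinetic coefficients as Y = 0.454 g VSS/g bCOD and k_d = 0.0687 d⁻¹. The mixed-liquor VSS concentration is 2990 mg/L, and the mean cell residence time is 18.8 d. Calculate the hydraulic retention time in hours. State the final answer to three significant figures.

From the SRT design equation V = Y Q (S₀−S) θ_c / [X (1 + k_d θ_c)] = 0.454 × 2420 × (1330 − 4.74) × 18.8 / [2990 × (1 + 0.0687 × 18.8)] = 2.74×10^7 / 6852 = 3995 m³.
HRT = V/Q = 3995 m³ / 2420 m³·d⁻¹ = 1.651 d × 24 = 39.62 h.

τ ≈ 39.6 h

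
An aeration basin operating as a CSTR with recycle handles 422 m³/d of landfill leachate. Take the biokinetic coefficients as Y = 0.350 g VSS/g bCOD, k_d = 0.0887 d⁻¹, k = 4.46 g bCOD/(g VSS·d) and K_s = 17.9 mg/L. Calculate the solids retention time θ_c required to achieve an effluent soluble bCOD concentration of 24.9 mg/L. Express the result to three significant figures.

Specific growth rate at S = 24.9 mg/L: μ = YkS/(K_s+S) = 0.350·4.46·24.9/(17.9+24.9) = 0.9082 d⁻¹.
θ_c = 1/(μ − k_d) = 1/(0.9082 − 0.0887) = 1/0.8195 = 1.220 d.

θ_c ≈ 1.22 d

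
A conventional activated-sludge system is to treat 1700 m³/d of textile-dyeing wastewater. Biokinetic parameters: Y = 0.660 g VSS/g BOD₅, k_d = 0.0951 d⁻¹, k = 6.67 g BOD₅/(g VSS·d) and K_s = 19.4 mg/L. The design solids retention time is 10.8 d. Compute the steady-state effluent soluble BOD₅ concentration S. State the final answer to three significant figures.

From the Monod/SRT balance for a CMAS, S = K_s·(1+k_d θ_c)/[θ_c·(Y k − k_d) − 1] = 19.4 × (1 + 0.0951 × 10.8) / [10.8 × (0.660 × 6.67 − 0.0951) − 1] = 39.33 / 45.52 = 0.8640 mg/L.

S ≈ 0.864 mg/L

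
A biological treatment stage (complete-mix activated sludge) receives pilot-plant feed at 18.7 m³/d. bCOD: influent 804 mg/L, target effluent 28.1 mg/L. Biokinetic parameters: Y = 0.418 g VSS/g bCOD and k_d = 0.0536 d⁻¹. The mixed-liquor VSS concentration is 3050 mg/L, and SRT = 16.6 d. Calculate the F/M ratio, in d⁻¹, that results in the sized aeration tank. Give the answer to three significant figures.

Steady-state biomass mass balance: V·X·(1 + k_d·θ_c) = Y·Q·(S₀ − S)·θ_c, so V = 0.418 × 18.7 × (804 − 28.1) × 16.6 / [3050 × (1 + 0.0536 × 16.6)] = 1.01×10^5 / 5764 = 17.47 m³.
Food-to-microorganism ratio F/M = Q S₀ / (V X) = 18.7 × 804 / (17.47 × 3050) = 0.2822 d⁻¹.

F/M ≈ 0.282 d⁻¹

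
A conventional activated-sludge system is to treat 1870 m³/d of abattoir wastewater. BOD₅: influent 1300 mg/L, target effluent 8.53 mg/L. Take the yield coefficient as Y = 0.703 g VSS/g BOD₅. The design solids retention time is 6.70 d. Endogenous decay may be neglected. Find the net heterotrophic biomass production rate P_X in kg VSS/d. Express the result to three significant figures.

With endogenous decay neglected, the observed yield equals the true yield: Y_obs = Y = 0.703 g VSS/g BOD₅.
Substrate removed = Q·(S₀ − S) = 1870 m³/d × (1300 − 8.53) g/m³ = 2.42×10^6 g/d = 2415 kg/d.
So the net sludge growth is P_X = 0.7030 × 2415 = 1698 kg VSS/d.

P_X ≈ 1700 kg VSS/d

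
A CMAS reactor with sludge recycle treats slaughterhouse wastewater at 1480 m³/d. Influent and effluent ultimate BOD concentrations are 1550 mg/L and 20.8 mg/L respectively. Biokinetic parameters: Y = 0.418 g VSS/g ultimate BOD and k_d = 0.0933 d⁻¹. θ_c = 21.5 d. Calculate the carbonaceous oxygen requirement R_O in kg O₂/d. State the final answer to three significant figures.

R_O ≈ 1820 kg O₂/d

The observed yield is Y_obs = Y/(1 + k_d·θ_c) = 0.418 / (1 + 0.0933 × 21.5) = 0.418 / 3.006 = 0.1391 g VSS per g ultimate BOD removed.
Mass of ultimate BOD removed per day: Q(S₀ − S) = 1480 × 1529 g/m³ = 2263 kg/d.
Biomass synthesised: P_X = Y_obs × 2263 = 314.7 kg VSS/d.
R_O = Q·(S₀ − S) − 1.42·P_X = 2263 − 1.42 × 314.7 = 1816 kg O₂/d.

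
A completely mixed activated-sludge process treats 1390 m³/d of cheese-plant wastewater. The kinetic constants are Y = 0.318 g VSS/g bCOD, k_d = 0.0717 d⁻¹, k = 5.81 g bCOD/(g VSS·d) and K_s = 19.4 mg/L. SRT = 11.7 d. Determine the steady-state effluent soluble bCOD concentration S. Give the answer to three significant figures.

S ≈ 1.80 mg/L

Effluent substrate depends only on kinetics and SRT: S = K_s(1 + k_d θ_c) / [θ_c(Yk − k_d) − 1] = 19.4 × (1 + 0.0717 × 11.7) / [11.7 × (0.318 × 5.81 − 0.0717) − 1] = 35.67 / 19.78 = 1.804 mg/L.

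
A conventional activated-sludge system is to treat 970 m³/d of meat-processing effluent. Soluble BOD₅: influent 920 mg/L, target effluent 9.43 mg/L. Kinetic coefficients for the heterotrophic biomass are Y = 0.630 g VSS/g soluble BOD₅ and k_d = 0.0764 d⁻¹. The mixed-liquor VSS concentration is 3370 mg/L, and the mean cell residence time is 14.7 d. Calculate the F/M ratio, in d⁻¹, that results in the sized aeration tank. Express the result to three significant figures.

F/M ≈ 0.232 d⁻¹

From the SRT design equation V = Y Q (S₀−S) θ_c / [X (1 + k_d θ_c)] = 0.630 × 970 × (920 − 9.43) × 14.7 / [3370 × (1 + 0.0764 × 14.7)] = 8.18×10^6 / 7155 = 1143 m³.
Food-to-microorganism ratio F/M = Q S₀ / (V X) = 970 × 920 / (1143 × 3370) = 0.2316 d⁻¹.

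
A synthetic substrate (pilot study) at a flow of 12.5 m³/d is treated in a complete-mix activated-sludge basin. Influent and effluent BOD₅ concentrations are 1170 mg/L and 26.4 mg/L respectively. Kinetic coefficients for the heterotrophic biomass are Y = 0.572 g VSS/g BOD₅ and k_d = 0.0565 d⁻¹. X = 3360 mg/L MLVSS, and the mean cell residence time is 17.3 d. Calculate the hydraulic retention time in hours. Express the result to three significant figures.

Rearranging the biomass balance for a CMAS with decay, V = Y·Q·ΔS·θ_c / [X·(1+k_d θ_c)] = 0.572 × 12.5 × (1170 − 26.4) × 17.3 / [3360 × (1 + 0.0565 × 17.3)] = 1.41×10^5 / 6644 = 21.29 m³.
τ = V/Q = 21.29/12.5 = 1.703 d, or 40.88 h.

τ ≈ 40.9 h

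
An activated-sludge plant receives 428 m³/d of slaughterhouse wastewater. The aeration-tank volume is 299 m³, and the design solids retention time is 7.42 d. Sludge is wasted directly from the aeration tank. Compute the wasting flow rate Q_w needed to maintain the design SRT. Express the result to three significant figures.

Wasting from the aeration tank: Q_w = V / θ_c = 299.0 / 7.42 = 40.30 m³/d.

Q_w ≈ 40.3 m³/d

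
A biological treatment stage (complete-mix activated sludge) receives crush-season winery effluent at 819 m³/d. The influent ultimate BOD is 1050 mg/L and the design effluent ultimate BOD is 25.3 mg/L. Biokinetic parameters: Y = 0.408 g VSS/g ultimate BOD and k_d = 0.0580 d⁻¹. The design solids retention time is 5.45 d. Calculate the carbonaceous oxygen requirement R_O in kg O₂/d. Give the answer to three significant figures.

Y_obs = Y / (1 + k_d θ_c) = 0.408 / (1 + 0.0580 × 5.45) = 0.408 / 1.316 = 0.3100.
Mass of ultimate BOD removed per day: Q(S₀ − S) = 819 × 1025 g/m³ = 839.2 kg/d.
Biomass synthesised: P_X = Y_obs × 839.2 = 260.2 kg VSS/d.
R_O = Q·ΔS − 1.42 P_X = 839.2 − 369.4 = 469.8 kg O₂/d.

R_O ≈ 470 kg O₂/d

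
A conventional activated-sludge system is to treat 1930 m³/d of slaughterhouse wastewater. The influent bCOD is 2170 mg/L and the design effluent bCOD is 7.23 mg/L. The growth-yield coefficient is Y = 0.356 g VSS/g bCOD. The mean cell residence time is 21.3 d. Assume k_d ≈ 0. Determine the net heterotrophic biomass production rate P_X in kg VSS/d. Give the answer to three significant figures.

P_X ≈ 1490 kg VSS/d

No decay correction is needed, so Y_obs = Y = 0.356.
Substrate removed = Q·(S₀ − S) = 1930 m³/d × (2170 − 7.23) g/m³ = 4.17×10^6 g/d = 4174 kg/d.
P_X = Y_obs · Q(S₀ − S) = 0.3560 × 4174 = 1486 kg VSS/d.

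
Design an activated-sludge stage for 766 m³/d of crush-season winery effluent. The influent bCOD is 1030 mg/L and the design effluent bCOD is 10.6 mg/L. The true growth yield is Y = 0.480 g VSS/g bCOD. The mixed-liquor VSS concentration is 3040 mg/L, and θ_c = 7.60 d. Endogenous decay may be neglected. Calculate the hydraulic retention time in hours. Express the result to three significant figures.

τ ≈ 29.4 h

Biomass mass balance (decay neglected): V·X = Y·Q·(S₀ − S)·θ_c, so V = 0.480 × 766 × (1030 − 10.6) × 7.60 / 3040 = 937.0 m³.
Hydraulic retention time τ = V/Q = 937.0 / 766 = 1.223 d = 29.36 h.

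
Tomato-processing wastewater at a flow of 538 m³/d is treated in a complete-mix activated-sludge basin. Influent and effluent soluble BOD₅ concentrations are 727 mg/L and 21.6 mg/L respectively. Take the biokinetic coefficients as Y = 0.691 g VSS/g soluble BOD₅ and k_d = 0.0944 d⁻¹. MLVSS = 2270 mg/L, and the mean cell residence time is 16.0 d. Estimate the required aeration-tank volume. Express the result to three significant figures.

From the SRT design equation V = Y Q (S₀−S) θ_c / [X (1 + k_d θ_c)] = 0.691 × 538 × (727 − 21.6) × 16.0 / [2270 × (1 + 0.0944 × 16.0)] = 4.2×10^6 / 5699 = 736.3 m³.

V ≈ 736 m³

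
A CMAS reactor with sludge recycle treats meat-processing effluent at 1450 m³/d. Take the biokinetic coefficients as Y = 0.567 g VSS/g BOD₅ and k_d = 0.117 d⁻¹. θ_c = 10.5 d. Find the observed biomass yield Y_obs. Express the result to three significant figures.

Y_obs = Y / (1 + k_d θ_c) = 0.567 / (1 + 0.117 × 10.5) = 0.567 / 2.229 = 0.2544.

Y_obs ≈ 0.254 g VSS/g BOD₅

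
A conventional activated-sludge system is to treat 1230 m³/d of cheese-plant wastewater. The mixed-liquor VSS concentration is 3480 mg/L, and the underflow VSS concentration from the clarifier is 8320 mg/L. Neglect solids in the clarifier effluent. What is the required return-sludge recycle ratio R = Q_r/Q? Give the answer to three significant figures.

R ≈ 0.719

Mass balance around the secondary clarifier (neglecting effluent solids): R = X / (X_r − X) = 3480 / (8320 − 3480) = 0.7190.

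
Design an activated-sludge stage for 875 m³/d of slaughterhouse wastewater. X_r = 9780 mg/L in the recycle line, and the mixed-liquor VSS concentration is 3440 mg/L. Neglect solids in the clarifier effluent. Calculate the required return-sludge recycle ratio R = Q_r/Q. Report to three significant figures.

Mass balance around the secondary clarifier (neglecting effluent solids): R = X / (X_r − X) = 3440 / (9780 − 3440) = 0.5426.

R ≈ 0.543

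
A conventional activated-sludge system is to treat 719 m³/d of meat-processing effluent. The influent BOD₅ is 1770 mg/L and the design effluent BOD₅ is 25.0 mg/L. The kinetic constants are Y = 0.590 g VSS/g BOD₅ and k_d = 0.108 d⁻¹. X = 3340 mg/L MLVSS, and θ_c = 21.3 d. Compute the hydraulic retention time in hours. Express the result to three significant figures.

Steady-state biomass mass balance: V·X·(1 + k_d·θ_c) = Y·Q·(S₀ − S)·θ_c, so V = 0.590 × 719 × (1770 − 25.0) × 21.3 / [3340 × (1 + 0.108 × 21.3)] = 1.58×10^7 / 11023 = 1430 m³.
Hydraulic retention time τ = V/Q = 1430 / 719 = 1.989 d = 47.74 h.

τ ≈ 47.7 h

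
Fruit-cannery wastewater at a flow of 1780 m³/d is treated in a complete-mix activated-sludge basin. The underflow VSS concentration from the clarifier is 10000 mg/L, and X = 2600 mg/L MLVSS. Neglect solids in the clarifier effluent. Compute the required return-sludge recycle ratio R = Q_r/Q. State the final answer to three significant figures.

R ≈ 0.351

Solids balance on the clarifier gives (1+R)X = R·X_r, so R = X/(X_r − X) = 2600 / (10000 − 2600) = 0.3514.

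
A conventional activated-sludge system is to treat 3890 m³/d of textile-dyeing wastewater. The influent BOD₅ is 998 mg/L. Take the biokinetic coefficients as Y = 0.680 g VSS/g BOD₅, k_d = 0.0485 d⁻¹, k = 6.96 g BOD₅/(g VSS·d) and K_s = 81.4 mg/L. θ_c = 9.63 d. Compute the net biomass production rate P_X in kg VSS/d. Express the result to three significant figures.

P_X ≈ 1790 kg VSS/d

Effluent substrate depends only on kinetics and SRT: S = K_s(1 + k_d θ_c) / [θ_c(Yk − k_d) − 1] = 81.4 × (1 + 0.0485 × 9.63) / [9.63 × (0.680 × 6.96 − 0.0485) − 1] = 119.4 / 44.11 = 2.707 mg/L.
Correct the yield for decay: Y_obs = Y/(1 + k_d θ_c) = 0.680 / (1 + 0.0485 × 9.63) = 0.680 / 1.467 = 0.4635.
ΔS = 998 − 2.71 = 995.3 mg/L, so the substrate removal rate is 3890 × 995.3/1000 = 3872 kg BOD₅/d.
So the net sludge growth is P_X = 0.4635 × 3872 = 1795 kg VSS/d.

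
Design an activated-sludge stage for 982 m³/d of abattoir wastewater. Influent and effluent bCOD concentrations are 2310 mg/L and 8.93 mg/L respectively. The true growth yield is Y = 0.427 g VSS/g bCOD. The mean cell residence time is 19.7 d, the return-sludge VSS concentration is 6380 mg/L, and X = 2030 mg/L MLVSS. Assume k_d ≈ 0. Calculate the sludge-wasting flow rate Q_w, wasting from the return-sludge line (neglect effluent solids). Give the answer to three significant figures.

Q_w ≈ 151 m³/d

V·X = Y·Q·ΔS·θ_c gives V = 0.427 × 982 × (2310 − 8.93) × 19.7 / 2030 = 9364 m³.
Wasting from the return line (neglecting effluent solids): Q_w = V·X / (θ_c·X_r) = 9364 × 2030 / (19.7 × 6380) = 151.2 m³/d.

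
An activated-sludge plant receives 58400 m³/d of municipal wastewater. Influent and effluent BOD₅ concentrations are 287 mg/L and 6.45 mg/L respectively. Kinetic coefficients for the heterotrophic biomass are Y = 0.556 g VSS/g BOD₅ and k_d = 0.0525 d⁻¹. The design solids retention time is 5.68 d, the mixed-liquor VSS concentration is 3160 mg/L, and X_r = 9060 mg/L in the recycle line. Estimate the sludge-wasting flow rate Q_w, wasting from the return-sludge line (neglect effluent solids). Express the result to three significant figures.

From the SRT design equation V = Y Q (S₀−S) θ_c / [X (1 + k_d θ_c)] = 0.556 × 58400 × (287 − 6.45) × 5.68 / [3160 × (1 + 0.0525 × 5.68)] = 5.17×10^7 / 4102 = 12613 m³.
Wasting from the return line (neglecting effluent solids): Q_w = V·X / (θ_c·X_r) = 12613 × 3160 / (5.68 × 9060) = 774.5 m³/d.

Q_w ≈ 775 m³/d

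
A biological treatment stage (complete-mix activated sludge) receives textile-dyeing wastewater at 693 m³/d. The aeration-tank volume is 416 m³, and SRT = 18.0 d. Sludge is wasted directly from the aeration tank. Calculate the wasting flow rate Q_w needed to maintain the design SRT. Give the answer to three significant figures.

Wasting from the aeration tank: Q_w = V / θ_c = 416.0 / 18.0 = 23.11 m³/d.

Q_w ≈ 23.1 m³/d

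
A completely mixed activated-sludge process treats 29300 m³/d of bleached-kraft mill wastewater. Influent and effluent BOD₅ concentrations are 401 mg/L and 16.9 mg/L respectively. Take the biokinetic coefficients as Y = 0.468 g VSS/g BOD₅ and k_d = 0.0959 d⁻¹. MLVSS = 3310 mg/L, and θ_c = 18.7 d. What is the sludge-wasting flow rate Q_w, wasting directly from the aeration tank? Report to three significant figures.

Rearranging the biomass balance for a CMAS with decay, V = Y·Q·ΔS·θ_c / [X·(1+k_d θ_c)] = 0.468 × 29300 × (401 − 16.9) × 18.7 / [3310 × (1 + 0.0959 × 18.7)] = 9.85×10^7 / 9246 = 10652 m³.
For wasting at MLVSS concentration, Q_w = V/θ_c = 10652/18.7 = 569.6 m³/d.

Q_w ≈ 570 m³/d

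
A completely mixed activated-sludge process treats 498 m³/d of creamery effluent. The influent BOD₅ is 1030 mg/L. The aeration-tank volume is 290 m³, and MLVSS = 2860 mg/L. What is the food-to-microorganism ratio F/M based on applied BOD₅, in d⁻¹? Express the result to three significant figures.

F/M ≈ 0.618 d⁻¹

Food-to-microorganism ratio F/M = Q S₀ / (V X) = 498 × 1030 / (290.0 × 2860) = 0.6184 d⁻¹.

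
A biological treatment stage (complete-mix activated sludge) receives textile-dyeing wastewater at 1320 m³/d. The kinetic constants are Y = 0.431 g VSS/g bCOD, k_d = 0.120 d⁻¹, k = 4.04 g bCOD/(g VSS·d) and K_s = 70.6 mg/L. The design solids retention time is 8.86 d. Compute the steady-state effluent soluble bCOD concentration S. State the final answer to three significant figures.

For a completely mixed reactor with recycle the Lawrence–McCarty relation gives S = K_s·(1 + k_d·θ_c) / [θ_c·(Y·k − k_d) − 1] = 70.6 × (1 + 0.120 × 8.86) / [8.86 × (0.431 × 4.04 − 0.120) − 1] = 145.7 / 13.36 = 10.90 mg/L.

S ≈ 10.9 mg/L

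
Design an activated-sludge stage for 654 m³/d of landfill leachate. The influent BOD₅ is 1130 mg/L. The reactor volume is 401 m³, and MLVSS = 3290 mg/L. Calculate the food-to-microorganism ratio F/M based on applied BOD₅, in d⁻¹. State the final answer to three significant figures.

F/M = Q·S₀ / (V·X) = 654 × 1130 / (401.0 × 3290) = 0.5602 g BOD₅·(g VSS·d)⁻¹.

F/M ≈ 0.560 d⁻¹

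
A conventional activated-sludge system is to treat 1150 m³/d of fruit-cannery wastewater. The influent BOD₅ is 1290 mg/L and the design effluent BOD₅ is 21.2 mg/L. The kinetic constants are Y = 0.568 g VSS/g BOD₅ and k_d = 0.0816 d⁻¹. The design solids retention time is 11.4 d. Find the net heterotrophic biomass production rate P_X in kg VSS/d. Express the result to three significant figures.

P_X ≈ 429 kg VSS/d

Y_obs = Y / (1 + k_d θ_c) = 0.568 / (1 + 0.0816 × 11.4) = 0.568 / 1.930 = 0.2943.
ΔS = 1290 − 21.2 = 1269 mg/L, so the substrate removal rate is 1150 × 1269/1000 = 1459 kg BOD₅/d.
P_X = Y_obs · Q(S₀ − S) = 0.2943 × 1459 = 429.4 kg VSS/d.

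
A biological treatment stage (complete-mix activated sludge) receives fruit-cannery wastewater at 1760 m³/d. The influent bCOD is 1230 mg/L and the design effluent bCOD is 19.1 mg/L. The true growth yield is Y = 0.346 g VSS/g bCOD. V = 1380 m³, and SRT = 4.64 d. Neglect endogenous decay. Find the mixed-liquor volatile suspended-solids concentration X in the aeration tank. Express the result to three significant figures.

X ≈ 2480 mg/L

From V·X = Y·Q·(S₀ − S)·θ_c (decay neglected): X = 0.346 × 1760 × (1230 − 19.1) × 4.64 / 1380 = 2479 mg/L.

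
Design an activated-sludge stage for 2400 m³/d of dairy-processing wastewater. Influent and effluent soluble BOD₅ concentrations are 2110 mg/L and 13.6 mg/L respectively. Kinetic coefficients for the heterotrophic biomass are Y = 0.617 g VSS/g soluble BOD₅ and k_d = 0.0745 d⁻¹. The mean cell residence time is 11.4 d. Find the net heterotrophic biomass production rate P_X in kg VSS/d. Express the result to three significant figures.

Observed yield with endogenous decay: Y_obs = Y / (1 + k_d·θ_c) = 0.617 / (1 + 0.0745 × 11.4) = 0.617 / 1.849 = 0.3336 g VSS/g soluble BOD₅.
ΔS = 2110 − 13.6 = 2096 mg/L, so the substrate removal rate is 2400 × 2096/1000 = 5031 kg soluble BOD₅/d.
P_X = Y_obs · Q(S₀ − S) = 0.3336 × 5031 = 1679 kg VSS/d.

P_X ≈ 1680 kg VSS/d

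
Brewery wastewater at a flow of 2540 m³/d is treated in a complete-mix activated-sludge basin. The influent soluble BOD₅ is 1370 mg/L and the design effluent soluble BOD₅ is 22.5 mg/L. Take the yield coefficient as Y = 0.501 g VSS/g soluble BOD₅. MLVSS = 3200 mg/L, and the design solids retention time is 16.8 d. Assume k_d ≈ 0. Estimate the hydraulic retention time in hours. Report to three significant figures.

τ ≈ 85.1 h

With k_d = 0 the design equation reduces to V = Y Q (S₀−S) θ_c / X = 0.501 × 2540 × (1370 − 22.5) × 16.8 / 3200 = 9002 m³.
HRT = V/Q = 9002 m³ / 2540 m³·d⁻¹ = 3.544 d × 24 = 85.06 h.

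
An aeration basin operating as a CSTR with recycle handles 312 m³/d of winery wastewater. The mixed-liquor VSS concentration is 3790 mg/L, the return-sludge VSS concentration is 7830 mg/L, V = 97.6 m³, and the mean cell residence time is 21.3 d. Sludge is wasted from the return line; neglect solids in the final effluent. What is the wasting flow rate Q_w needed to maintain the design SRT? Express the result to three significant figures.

Q_w ≈ 2.22 m³/d

Wasting from the return line (neglecting effluent solids): Q_w = V·X / (θ_c·X_r) = 97.60 × 3790 / (21.3 × 7830) = 2.218 m³/d.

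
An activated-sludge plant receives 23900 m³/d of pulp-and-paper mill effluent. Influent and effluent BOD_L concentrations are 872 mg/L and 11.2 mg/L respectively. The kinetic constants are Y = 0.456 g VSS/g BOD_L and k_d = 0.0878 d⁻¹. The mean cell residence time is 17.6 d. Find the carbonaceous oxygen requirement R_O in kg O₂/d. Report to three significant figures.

R_O ≈ 15300 kg O₂/d

Observed yield with endogenous decay: Y_obs = Y / (1 + k_d·θ_c) = 0.456 / (1 + 0.0878 × 17.6) = 0.456 / 2.545 = 0.1792 g VSS/g BOD_L.
ΔS = 872 − 11.2 = 860.8 mg/L, so the substrate removal rate is 23900 × 860.8/1000 = 20573 kg BOD_L/d.
Biomass synthesised: P_X = Y_obs × 20573 = 3686 kg VSS/d.
Carbonaceous O₂ demand = substrate oxidised − cell-mass equivalent = 20573 − 1.42 × 3686 = 15339 kg O₂/d.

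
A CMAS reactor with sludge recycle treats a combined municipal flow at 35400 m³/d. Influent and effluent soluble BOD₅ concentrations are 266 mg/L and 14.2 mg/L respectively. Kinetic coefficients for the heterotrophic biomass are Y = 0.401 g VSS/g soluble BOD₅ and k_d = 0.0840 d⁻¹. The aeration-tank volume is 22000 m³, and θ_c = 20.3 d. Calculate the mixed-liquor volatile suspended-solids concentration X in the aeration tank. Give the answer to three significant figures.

X ≈ 1220 mg/L

From V·X·(1 + k_d·θ_c) = Y·Q·(S₀ − S)·θ_c: X = 0.401 × 35400 × (266 − 14.2) × 20.3 / [22000 × (1 + 0.0840 × 20.3)] = 1219 mg/L.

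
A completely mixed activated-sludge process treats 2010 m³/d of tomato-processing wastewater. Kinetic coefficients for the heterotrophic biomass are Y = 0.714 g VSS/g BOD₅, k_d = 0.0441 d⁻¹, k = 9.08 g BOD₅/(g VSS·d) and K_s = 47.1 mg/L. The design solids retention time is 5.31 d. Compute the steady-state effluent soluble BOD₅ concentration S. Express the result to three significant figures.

S ≈ 1.75 mg/L

From the Monod/SRT balance for a CMAS, S = K_s·(1+k_d θ_c)/[θ_c·(Y k − k_d) − 1] = 47.1 × (1 + 0.0441 × 5.31) / [5.31 × (0.714 × 9.08 − 0.0441) − 1] = 58.13 / 33.19 = 1.751 mg/L.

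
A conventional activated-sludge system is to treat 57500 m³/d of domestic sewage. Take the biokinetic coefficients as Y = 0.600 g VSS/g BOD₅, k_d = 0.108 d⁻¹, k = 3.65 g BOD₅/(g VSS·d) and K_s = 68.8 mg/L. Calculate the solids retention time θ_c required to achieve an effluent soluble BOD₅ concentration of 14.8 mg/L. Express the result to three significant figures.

From 1/θ_c = Y·k·S/(K_s + S) − k_d: Y·k·S/(K_s+S) = 0.600 × 3.65 × 14.8 / (68.8 + 14.8) = 0.3877 d⁻¹.
Then 1/θ_c = μ − k_d = 0.3877 − 0.108 = 0.2797 d⁻¹, giving θ_c = 3.575 d.

θ_c ≈ 3.58 d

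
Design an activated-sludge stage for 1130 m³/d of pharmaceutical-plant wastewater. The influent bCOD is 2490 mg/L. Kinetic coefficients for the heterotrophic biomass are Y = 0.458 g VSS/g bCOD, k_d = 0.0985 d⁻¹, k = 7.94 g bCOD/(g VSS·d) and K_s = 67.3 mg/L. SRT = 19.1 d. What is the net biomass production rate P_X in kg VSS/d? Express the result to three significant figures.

P_X ≈ 447 kg VSS/d

Effluent substrate depends only on kinetics and SRT: S = K_s(1 + k_d θ_c) / [θ_c(Yk − k_d) − 1] = 67.3 × (1 + 0.0985 × 19.1) / [19.1 × (0.458 × 7.94 − 0.0985) − 1] = 193.9 / 66.58 = 2.913 mg/L.
Observed yield with endogenous decay: Y_obs = Y / (1 + k_d·θ_c) = 0.458 / (1 + 0.0985 × 19.1) = 0.458 / 2.881 = 0.1590 g VSS/g bCOD.
Q·(S₀ − S) = 1130 × (2490 − 2.91) × 10⁻³ = 2810 kg/d removed.
Biomass produced: P_X = Y_obs·Q·ΔS = 0.1590 × 2810 ≈ 446.7 kg VSS/d.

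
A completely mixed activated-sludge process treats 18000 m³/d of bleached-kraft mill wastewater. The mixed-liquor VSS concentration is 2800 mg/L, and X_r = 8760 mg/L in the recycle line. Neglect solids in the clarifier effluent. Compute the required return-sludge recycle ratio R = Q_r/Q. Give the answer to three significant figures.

R ≈ 0.470

Solids balance on the clarifier gives (1+R)X = R·X_r, so R = X/(X_r − X) = 2800 / (8760 − 2800) = 0.4698.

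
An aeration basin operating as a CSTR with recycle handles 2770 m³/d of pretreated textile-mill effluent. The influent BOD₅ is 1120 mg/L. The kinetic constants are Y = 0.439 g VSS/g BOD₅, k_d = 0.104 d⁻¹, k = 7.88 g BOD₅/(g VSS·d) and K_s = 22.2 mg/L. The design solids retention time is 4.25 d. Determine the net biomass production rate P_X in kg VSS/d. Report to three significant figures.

P_X ≈ 942 kg VSS/d

Effluent substrate depends only on kinetics and SRT: S = K_s(1 + k_d θ_c) / [θ_c(Yk − k_d) − 1] = 22.2 × (1 + 0.104 × 4.25) / [4.25 × (0.439 × 7.88 − 0.104) − 1] = 32.01 / 13.26 = 2.414 mg/L.
The observed yield is Y_obs = Y/(1 + k_d·θ_c) = 0.439 / (1 + 0.104 × 4.25) = 0.439 / 1.442 = 0.3044 g VSS per g BOD₅ removed.
Mass of BOD₅ removed per day: Q(S₀ − S) = 2770 × 1118 g/m³ = 3096 kg/d.
Biomass produced: P_X = Y_obs·Q·ΔS = 0.3044 × 3096 ≈ 942.5 kg VSS/d.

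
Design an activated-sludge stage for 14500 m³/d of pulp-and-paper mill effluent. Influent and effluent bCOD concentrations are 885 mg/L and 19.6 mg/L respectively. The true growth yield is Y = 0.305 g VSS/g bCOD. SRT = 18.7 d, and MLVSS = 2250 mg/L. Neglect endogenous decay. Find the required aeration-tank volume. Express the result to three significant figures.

With k_d = 0 the design equation reduces to V = Y Q (S₀−S) θ_c / X = 0.305 × 14500 × (885 − 19.6) × 18.7 / 2250 = 31809 m³.

V ≈ 31800 m³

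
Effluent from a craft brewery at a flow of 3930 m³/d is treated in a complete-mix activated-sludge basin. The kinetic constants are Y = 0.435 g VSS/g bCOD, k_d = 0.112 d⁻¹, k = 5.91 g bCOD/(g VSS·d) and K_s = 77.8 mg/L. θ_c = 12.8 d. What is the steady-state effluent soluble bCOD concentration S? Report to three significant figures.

From the Monod/SRT balance for a CMAS, S = K_s·(1+k_d θ_c)/[θ_c·(Y k − k_d) − 1] = 77.8 × (1 + 0.112 × 12.8) / [12.8 × (0.435 × 5.91 − 0.112) − 1] = 189.3 / 30.47 = 6.213 mg/L.

S ≈ 6.21 mg/L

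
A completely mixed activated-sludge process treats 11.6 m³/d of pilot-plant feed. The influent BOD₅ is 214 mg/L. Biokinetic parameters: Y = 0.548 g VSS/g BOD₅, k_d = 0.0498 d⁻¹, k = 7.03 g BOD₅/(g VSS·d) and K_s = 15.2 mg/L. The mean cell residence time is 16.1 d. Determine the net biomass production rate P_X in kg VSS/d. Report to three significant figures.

P_X ≈ 0.753 kg VSS/d

Effluent substrate depends only on kinetics and SRT: S = K_s(1 + k_d θ_c) / [θ_c(Yk − k_d) − 1] = 15.2 × (1 + 0.0498 × 16.1) / [16.1 × (0.548 × 7.03 − 0.0498) − 1] = 27.39 / 60.22 = 0.4548 mg/L.
Correct the yield for decay: Y_obs = Y/(1 + k_d θ_c) = 0.548 / (1 + 0.0498 × 16.1) = 0.548 / 1.802 = 0.3041.
Mass of BOD₅ removed per day: Q(S₀ − S) = 11.6 × 213.5 g/m³ = 2.477 kg/d.
P_X = Y_obs · Q(S₀ − S) = 0.3041 × 2.477 = 0.7534 kg VSS/d.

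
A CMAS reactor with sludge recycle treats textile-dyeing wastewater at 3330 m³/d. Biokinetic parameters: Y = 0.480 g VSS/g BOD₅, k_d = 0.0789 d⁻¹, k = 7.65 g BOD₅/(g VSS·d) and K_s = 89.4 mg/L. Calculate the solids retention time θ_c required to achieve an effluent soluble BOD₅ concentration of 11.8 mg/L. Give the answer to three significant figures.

θ_c ≈ 2.86 d

Specific growth rate at S = 11.8 mg/L: μ = YkS/(K_s+S) = 0.480·7.65·11.8/(89.4+11.8) = 0.4282 d⁻¹.
Then 1/θ_c = μ − k_d = 0.4282 − 0.0789 = 0.3493 d⁻¹, giving θ_c = 2.863 d.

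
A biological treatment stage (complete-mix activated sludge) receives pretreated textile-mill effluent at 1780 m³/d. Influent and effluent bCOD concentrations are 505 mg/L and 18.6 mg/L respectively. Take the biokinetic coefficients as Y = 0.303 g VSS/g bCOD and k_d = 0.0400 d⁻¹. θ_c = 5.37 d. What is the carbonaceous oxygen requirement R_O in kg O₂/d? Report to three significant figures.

R_O ≈ 559 kg O₂/d

Correct the yield for decay: Y_obs = Y/(1 + k_d θ_c) = 0.303 / (1 + 0.0400 × 5.37) = 0.303 / 1.215 = 0.2494.
ΔS = 505 − 18.6 = 486.4 mg/L, so the substrate removal rate is 1780 × 486.4/1000 = 865.8 kg bCOD/d.
Net sludge production P_X = 0.2494 × 865.8 = 215.9 kg VSS/d.
R_O = Q·(S₀ − S) − 1.42·P_X = 865.8 − 1.42 × 215.9 = 559.1 kg O₂/d.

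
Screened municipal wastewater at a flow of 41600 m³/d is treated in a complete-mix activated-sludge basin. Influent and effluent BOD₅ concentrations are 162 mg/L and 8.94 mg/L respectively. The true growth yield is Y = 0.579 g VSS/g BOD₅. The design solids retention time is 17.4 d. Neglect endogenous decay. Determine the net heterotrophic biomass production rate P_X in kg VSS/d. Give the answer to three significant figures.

No decay correction is needed, so Y_obs = Y = 0.579.
Substrate removed = Q·(S₀ − S) = 41600 m³/d × (162 − 8.94) g/m³ = 6.37×10^6 g/d = 6367 kg/d.
Biomass produced: P_X = Y_obs·Q·ΔS = 0.5790 × 6367 ≈ 3687 kg VSS/d.

P_X ≈ 3690 kg VSS/d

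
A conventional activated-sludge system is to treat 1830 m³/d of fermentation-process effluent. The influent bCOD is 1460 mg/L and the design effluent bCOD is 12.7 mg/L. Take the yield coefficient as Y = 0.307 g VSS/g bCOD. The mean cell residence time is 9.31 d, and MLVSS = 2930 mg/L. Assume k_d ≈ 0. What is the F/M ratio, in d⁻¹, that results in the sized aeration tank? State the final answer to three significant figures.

F/M ≈ 0.353 d⁻¹

With k_d = 0 the design equation reduces to V = Y Q (S₀−S) θ_c / X = 0.307 × 1830 × (1460 − 12.7) × 9.31 / 2930 = 2584 m³.
Food-to-microorganism ratio F/M = Q S₀ / (V X) = 1830 × 1460 / (2584 × 2930) = 0.3529 d⁻¹.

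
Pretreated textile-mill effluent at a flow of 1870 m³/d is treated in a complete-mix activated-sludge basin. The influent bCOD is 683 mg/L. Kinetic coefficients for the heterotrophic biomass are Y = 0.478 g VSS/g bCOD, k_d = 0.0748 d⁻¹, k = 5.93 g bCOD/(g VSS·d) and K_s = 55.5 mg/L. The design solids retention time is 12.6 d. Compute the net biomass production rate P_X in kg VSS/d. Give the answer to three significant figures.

P_X ≈ 313 kg VSS/d

From the Monod/SRT balance for a CMAS, S = K_s·(1+k_d θ_c)/[θ_c·(Y k − k_d) − 1] = 55.5 × (1 + 0.0748 × 12.6) / [12.6 × (0.478 × 5.93 − 0.0748) − 1] = 107.8 / 33.77 = 3.192 mg/L.
Correct the yield for decay: Y_obs = Y/(1 + k_d θ_c) = 0.478 / (1 + 0.0748 × 12.6) = 0.478 / 1.942 = 0.2461.
Mass of bCOD removed per day: Q(S₀ − S) = 1870 × 679.8 g/m³ = 1271 kg/d.
So the net sludge growth is P_X = 0.2461 × 1271 = 312.8 kg VSS/d.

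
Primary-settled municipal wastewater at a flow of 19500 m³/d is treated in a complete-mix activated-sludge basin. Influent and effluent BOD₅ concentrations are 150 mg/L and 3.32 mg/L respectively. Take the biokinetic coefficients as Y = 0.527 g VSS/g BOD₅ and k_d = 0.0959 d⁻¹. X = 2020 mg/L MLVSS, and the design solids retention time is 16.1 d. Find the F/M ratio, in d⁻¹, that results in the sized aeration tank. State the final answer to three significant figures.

F/M ≈ 0.307 d⁻¹

Steady-state biomass mass balance: V·X·(1 + k_d·θ_c) = Y·Q·(S₀ − S)·θ_c, so V = 0.527 × 19500 × (150 − 3.32) × 16.1 / [2020 × (1 + 0.0959 × 16.1)] = 2.43×10^7 / 5139 = 4723 m³.
F/M = applied load / biomass = Q·S₀/(V·X) = 19500 × 150 / (4723 × 2020) = 0.3066 d⁻¹.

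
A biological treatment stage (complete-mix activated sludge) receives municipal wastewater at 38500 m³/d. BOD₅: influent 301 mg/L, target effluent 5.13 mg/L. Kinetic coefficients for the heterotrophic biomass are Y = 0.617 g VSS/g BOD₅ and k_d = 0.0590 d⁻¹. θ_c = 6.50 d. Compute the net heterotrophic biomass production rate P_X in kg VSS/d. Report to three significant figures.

P_X ≈ 5080 kg VSS/d

Y_obs = Y / (1 + k_d θ_c) = 0.617 / (1 + 0.0590 × 6.50) = 0.617 / 1.383 = 0.4460.
Q·(S₀ − S) = 38500 × (301 − 5.13) × 10⁻³ = 11391 kg/d removed.
Net biomass production P_X = Y_obs × Q·(S₀ − S) = 0.4460 × 11391 = 5080 kg VSS/d.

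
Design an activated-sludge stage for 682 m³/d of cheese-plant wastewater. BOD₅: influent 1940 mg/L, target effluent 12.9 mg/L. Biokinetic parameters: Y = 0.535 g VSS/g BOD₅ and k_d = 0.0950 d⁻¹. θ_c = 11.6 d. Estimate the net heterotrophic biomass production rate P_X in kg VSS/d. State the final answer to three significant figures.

P_X ≈ 335 kg VSS/d

Observed yield with endogenous decay: Y_obs = Y / (1 + k_d·θ_c) = 0.535 / (1 + 0.0950 × 11.6) = 0.535 / 2.102 = 0.2545 g VSS/g BOD₅.
Substrate removed = Q·(S₀ − S) = 682 m³/d × (1940 − 12.9) g/m³ = 1.31×10^6 g/d = 1314 kg/d.
Biomass produced: P_X = Y_obs·Q·ΔS = 0.2545 × 1314 ≈ 334.5 kg VSS/d.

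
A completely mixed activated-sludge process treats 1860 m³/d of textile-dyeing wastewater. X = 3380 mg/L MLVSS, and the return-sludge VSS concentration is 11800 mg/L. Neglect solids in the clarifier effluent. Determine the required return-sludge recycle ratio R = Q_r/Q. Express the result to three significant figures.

R = Q_r/Q = X/(X_r − X) = 3380 / (11800 − 3380) = 0.4014.

R ≈ 0.401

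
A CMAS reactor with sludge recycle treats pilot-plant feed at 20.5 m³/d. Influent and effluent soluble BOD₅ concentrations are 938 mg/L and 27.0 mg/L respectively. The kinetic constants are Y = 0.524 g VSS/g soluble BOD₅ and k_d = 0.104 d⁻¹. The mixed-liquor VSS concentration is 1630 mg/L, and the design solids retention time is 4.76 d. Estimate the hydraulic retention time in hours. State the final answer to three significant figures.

τ ≈ 22.4 h

Steady-state biomass mass balance: V·X·(1 + k_d·θ_c) = Y·Q·(S₀ − S)·θ_c, so V = 0.524 × 20.5 × (938 − 27.0) × 4.76 / [1630 × (1 + 0.104 × 4.76)] = 4.66×10^4 / 2437 = 19.11 m³.
Hydraulic retention time τ = V/Q = 19.11 / 20.5 = 0.9324 d = 22.38 h.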